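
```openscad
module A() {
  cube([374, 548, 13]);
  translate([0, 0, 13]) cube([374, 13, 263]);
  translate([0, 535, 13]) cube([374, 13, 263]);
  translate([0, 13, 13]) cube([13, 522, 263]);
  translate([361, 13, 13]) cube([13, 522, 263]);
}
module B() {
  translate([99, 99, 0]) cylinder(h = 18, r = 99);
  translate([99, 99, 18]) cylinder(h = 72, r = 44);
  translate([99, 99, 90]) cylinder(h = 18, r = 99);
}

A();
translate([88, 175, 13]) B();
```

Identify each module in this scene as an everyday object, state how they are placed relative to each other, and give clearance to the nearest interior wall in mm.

A is an open box. B is a spool. The spool sits inside the open box, centred. The clearance to the nearest interior wall is 75 mm.

Clearances: x = 75, y = 162; minimum 75 mm.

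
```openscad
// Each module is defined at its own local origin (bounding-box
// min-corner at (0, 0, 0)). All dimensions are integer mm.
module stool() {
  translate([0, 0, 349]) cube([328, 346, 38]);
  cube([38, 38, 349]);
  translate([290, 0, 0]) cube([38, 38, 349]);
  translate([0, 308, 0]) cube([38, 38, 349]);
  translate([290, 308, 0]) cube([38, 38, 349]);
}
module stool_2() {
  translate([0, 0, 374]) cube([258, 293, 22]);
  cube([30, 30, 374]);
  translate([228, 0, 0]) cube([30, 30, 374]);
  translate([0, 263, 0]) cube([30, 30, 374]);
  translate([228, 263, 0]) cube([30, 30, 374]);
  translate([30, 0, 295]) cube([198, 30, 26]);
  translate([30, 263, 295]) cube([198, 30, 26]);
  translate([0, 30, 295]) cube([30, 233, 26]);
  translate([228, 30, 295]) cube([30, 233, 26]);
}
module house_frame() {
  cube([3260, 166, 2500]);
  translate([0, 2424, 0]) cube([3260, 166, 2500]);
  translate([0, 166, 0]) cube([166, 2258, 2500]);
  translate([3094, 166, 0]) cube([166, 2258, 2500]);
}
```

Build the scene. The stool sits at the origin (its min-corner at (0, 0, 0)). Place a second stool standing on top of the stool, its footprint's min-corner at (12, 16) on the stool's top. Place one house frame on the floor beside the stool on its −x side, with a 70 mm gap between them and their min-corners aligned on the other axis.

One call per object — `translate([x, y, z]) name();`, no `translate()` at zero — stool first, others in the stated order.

stool();
translate([12, 16, 387]) stool_2();
translate([-3330, 0, 0]) house_frame();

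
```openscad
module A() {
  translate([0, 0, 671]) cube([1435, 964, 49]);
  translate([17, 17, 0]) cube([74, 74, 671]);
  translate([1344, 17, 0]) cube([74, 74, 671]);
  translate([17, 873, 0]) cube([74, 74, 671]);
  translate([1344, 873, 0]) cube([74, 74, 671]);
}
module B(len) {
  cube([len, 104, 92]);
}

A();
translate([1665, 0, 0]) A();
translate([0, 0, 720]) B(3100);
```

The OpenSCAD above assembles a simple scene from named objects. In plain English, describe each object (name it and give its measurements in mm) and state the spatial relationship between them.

A is a table with a 1435×964 mm rectangular top, 49 mm thick, top surface at z = 720 mm, supported by four 74×74 mm square legs, each inset 17 mm from the nearest pair of top edges, running from the floor.

B is a rectangular beam 3100 mm long (x), 104 mm deep (y), 92 mm thick (z).

The beam spans the tops of two tables placed 230 mm apart, resting at z = 720 mm.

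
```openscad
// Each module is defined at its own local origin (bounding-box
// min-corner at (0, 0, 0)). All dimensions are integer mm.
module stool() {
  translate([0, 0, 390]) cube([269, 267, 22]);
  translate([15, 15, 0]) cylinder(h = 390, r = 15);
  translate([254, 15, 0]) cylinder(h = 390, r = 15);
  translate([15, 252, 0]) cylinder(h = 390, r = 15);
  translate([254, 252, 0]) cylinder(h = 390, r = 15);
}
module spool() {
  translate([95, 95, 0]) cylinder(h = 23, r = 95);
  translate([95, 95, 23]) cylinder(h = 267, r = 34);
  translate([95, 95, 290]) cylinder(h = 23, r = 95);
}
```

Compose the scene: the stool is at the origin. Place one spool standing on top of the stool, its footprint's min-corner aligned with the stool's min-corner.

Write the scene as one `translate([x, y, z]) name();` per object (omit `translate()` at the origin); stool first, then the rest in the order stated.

stool();
translate([0, 0, 412]) spool();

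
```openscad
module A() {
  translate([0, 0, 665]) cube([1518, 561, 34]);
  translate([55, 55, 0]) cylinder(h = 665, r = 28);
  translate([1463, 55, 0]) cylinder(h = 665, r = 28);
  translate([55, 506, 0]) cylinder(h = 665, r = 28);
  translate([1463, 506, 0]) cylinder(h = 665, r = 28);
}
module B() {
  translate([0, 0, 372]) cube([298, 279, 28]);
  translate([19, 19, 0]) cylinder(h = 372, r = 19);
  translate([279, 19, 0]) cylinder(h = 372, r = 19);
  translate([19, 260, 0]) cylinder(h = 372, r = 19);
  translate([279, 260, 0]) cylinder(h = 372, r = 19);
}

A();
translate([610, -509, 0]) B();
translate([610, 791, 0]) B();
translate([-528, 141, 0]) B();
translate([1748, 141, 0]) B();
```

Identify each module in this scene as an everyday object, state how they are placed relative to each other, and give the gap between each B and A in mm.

Each stool's nearest face is 230 mm from the table's bounding box.

A is a table. B is a stool. Four stools sit around the table at the −y, +y, −x, +x sides. The gap between each stool and the table is 230 mm.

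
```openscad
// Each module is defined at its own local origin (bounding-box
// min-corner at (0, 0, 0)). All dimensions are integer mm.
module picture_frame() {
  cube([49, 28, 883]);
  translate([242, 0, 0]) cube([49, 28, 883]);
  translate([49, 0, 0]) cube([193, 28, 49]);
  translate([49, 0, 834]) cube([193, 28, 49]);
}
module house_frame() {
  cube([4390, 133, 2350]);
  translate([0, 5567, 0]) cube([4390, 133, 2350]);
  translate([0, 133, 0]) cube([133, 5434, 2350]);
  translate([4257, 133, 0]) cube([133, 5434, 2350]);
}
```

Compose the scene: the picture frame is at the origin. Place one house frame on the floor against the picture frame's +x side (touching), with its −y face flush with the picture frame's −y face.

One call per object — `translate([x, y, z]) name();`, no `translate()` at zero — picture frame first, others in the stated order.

picture_frame();
translate([291, 0, 0]) house_frame();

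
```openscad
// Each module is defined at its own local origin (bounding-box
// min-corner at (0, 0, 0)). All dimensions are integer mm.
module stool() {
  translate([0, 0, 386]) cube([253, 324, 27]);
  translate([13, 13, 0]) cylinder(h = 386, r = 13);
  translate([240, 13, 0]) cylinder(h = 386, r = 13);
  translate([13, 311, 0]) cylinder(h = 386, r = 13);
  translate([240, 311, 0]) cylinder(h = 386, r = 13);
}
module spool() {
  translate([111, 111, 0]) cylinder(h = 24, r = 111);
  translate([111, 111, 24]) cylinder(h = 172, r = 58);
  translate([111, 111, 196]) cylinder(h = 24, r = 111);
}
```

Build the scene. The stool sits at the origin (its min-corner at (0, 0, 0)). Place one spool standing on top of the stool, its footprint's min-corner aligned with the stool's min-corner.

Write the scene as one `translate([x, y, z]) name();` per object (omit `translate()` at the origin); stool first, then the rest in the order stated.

stool();
translate([0, 0, 413]) spool();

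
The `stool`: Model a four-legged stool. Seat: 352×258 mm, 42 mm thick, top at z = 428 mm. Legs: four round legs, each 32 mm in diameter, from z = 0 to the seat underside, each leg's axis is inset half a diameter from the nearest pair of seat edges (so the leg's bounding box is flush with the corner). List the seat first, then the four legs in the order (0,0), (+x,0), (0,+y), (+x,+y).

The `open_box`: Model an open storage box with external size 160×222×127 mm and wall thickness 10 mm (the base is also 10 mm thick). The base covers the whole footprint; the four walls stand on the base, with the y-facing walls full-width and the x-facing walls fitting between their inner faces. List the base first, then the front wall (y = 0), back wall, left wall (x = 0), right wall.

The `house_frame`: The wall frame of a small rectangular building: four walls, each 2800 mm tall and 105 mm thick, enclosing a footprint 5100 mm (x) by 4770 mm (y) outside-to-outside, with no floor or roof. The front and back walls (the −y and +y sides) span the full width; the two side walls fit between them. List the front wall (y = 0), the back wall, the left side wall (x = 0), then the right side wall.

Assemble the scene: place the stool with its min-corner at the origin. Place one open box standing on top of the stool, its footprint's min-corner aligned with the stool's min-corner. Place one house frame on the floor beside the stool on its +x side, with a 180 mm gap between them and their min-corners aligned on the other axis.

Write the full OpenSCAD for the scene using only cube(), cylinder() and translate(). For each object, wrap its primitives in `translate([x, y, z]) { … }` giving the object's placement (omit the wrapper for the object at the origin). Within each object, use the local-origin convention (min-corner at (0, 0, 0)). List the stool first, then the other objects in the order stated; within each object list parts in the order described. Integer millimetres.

translate([0, 0, 386]) cube([352, 258, 42]);
translate([16, 16, 0]) cylinder(h = 386, r = 16);
translate([336, 16, 0]) cylinder(h = 386, r = 16);
translate([16, 242, 0]) cylinder(h = 386, r = 16);
translate([336, 242, 0]) cylinder(h = 386, r = 16);
translate([0, 0, 428]) {
  cube([160, 222, 10]);
  translate([0, 0, 10]) cube([160, 10, 117]);
  translate([0, 212, 10]) cube([160, 10, 117]);
  translate([0, 10, 10]) cube([10, 202, 117]);
  translate([150, 10, 10]) cube([10, 202, 117]);
}
translate([532, 0, 0]) {
  cube([5100, 105, 2800]);
  translate([0, 4665, 0]) cube([5100, 105, 2800]);
  translate([0, 105, 0]) cube([105, 4560, 2800]);
  translate([4995, 105, 0]) cube([105, 4560, 2800]);
}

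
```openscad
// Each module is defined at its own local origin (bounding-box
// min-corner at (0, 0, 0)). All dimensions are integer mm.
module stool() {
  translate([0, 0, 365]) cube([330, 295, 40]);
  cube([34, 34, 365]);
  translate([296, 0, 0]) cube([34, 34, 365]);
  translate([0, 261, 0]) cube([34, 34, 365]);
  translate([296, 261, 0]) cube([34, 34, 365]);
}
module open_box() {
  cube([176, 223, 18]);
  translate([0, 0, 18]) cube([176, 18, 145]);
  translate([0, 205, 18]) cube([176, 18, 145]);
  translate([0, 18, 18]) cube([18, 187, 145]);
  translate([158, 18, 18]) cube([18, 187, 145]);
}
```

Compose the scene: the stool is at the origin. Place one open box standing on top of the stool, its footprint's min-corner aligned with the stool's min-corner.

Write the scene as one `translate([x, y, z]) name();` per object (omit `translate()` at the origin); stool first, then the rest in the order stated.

stool();
translate([0, 0, 405]) open_box();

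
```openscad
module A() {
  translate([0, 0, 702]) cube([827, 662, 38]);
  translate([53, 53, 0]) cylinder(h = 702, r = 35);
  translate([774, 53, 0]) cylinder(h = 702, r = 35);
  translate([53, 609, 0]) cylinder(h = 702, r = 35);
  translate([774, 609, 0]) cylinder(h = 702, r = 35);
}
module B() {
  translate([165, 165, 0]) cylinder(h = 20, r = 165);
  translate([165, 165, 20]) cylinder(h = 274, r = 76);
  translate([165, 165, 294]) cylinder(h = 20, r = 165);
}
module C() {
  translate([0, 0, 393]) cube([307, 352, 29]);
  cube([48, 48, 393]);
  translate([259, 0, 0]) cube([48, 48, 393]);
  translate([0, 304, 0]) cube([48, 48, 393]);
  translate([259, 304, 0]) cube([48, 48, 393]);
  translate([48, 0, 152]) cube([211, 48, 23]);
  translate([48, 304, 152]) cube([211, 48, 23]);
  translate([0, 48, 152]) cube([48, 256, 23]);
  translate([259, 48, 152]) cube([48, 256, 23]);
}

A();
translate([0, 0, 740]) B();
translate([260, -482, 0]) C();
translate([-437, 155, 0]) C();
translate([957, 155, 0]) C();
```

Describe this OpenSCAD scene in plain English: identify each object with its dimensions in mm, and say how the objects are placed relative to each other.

A is a table: top 827 mm (x) × 662 mm (y), 38 mm thick, upper face at z = 740 mm, on four round legs of 70 mm diameter, each leg's bounding box inset 18 mm from the nearest pair of top edges, running from z = 0 to the bottom of the top.

B is a spool: two coaxial disc flanges of radius 165 mm and thickness 20 mm, joined by a core cylinder of radius 76 mm and height 274 mm. The lower flange rests on z = 0 and the three cylinders share a vertical axis.

C is a four-legged stool. The seat is a 307×352×29 mm slab whose top surface is at z = 422 mm; four square legs, each 48×48 mm in cross-section, run from the floor (z = 0) to the underside of the seat, each flush with a corner of the seat. Four stretchers, 48 mm wide and 23 mm tall, connect adjacent legs with their undersides at z = 152 mm, each running between the inner faces of the legs it joins and aligned with the legs' outer faces on the other axis.

The spool is on top of the table. Three stools sit around the table at the −y, −x, +x sides.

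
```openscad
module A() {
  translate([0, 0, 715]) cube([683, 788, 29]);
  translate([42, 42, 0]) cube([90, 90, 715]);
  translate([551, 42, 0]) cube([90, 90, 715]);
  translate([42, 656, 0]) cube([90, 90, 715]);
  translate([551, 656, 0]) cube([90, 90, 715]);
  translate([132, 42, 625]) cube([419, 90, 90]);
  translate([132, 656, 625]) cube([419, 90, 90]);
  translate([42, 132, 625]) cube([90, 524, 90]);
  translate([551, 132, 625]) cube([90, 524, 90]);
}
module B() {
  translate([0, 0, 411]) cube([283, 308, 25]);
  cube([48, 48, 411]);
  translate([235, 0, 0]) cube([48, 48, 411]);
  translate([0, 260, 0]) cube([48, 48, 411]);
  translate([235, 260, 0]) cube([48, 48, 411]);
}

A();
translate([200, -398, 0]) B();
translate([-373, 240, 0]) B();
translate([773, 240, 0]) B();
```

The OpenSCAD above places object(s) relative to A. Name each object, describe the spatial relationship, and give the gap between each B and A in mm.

Each stool's nearest face is 90 mm from the table's bounding box.

A is a table. B is a stool. Three stools sit around the table at the −y, −x, +x sides. The gap between each stool and the table is 90 mm.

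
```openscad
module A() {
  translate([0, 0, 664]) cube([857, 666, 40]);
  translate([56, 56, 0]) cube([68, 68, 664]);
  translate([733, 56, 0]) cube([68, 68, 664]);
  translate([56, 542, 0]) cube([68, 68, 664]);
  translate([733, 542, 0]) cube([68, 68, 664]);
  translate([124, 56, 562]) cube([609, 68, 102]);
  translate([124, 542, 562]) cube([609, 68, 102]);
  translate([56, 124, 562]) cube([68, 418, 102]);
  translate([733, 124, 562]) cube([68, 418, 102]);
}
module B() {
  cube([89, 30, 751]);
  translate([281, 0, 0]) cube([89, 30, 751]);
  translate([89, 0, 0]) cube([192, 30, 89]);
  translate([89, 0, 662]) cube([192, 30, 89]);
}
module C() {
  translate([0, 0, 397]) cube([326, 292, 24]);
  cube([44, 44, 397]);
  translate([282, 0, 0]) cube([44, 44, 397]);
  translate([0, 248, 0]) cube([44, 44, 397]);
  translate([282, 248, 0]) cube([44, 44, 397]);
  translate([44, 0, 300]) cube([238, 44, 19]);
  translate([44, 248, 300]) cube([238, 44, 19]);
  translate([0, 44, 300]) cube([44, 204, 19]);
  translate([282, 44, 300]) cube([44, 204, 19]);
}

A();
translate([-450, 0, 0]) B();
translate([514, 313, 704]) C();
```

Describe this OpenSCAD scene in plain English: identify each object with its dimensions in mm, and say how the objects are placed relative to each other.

A is a table: top 857 mm (x) × 666 mm (y), 40 mm thick, upper face at z = 704 mm, on four 68×68 mm square legs, each inset 56 mm from the nearest pair of top edges, running from z = 0 to the bottom of the top. Four apron rails, 68 mm thick and 102 mm tall, run between adjacent legs with their top edges flush with the underside of the top and their outer faces flush with the legs' outer faces.

B is a rectangular picture frame lying in the x–z plane (depth along y). The opening is 192 mm wide (x) by 573 mm tall (z), surrounded by a border 89 mm wide on all four sides. The frame is 30 mm deep and is made of two full-height vertical stiles with two horizontal rails fitted between them.

C is a four-legged stool. The seat is 326×292 mm, 24 mm thick, top at z = 421 mm. It stands on four square legs, each 44×44 mm in cross-section, from z = 0 to the seat underside, each flush with a corner of the seat. Four stretchers, 44 mm wide and 19 mm tall, connect adjacent legs with their undersides at z = 300 mm, each running between the inner faces of the legs it joins and aligned with the legs' outer faces on the other axis.

The picture frame is on the floor beside the table on its −x side. The stool is on top of the table.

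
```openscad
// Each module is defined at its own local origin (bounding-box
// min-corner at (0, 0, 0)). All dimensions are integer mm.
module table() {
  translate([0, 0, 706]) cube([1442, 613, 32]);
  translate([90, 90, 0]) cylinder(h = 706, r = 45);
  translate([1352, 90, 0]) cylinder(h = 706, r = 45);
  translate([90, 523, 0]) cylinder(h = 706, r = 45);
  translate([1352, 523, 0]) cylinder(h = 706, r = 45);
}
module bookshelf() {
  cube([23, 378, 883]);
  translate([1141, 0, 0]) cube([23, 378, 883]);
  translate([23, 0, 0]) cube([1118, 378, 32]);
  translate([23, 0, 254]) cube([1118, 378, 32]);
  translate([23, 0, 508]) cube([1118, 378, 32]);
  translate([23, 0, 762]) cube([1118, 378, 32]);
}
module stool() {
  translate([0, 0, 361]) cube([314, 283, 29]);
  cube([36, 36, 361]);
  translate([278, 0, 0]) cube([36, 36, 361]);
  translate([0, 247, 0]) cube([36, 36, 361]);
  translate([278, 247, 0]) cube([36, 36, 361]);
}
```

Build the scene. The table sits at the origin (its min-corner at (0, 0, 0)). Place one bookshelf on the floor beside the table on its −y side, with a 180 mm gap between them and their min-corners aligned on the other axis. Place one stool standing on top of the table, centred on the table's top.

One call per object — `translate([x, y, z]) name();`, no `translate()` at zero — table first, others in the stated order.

table();
translate([0, -558, 0]) bookshelf();
translate([564, 165, 738]) stool();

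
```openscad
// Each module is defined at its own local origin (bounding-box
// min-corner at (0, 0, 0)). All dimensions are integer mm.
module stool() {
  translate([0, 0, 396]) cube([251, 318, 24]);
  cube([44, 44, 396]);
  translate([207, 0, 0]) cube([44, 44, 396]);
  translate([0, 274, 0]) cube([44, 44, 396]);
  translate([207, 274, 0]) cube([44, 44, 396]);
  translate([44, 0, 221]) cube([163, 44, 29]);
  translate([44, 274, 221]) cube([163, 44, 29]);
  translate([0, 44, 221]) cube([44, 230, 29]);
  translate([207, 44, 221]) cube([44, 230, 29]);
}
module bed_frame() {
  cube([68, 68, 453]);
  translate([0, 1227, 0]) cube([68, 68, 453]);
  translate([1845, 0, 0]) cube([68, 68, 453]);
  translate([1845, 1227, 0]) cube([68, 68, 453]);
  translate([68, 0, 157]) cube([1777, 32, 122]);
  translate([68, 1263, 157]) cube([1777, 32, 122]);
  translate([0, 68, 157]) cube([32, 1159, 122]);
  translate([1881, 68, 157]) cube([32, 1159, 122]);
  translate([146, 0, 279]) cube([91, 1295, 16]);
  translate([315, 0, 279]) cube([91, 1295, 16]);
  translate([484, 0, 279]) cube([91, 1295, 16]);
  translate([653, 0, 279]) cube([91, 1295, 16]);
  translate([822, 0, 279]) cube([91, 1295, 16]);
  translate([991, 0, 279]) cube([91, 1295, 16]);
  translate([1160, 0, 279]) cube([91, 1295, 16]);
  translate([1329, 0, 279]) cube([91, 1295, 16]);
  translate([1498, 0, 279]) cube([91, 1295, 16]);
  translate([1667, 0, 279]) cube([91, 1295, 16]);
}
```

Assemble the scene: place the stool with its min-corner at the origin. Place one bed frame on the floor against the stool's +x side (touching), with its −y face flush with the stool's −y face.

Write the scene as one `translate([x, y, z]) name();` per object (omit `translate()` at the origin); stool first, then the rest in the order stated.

stool();
translate([251, 0, 0]) bed_frame();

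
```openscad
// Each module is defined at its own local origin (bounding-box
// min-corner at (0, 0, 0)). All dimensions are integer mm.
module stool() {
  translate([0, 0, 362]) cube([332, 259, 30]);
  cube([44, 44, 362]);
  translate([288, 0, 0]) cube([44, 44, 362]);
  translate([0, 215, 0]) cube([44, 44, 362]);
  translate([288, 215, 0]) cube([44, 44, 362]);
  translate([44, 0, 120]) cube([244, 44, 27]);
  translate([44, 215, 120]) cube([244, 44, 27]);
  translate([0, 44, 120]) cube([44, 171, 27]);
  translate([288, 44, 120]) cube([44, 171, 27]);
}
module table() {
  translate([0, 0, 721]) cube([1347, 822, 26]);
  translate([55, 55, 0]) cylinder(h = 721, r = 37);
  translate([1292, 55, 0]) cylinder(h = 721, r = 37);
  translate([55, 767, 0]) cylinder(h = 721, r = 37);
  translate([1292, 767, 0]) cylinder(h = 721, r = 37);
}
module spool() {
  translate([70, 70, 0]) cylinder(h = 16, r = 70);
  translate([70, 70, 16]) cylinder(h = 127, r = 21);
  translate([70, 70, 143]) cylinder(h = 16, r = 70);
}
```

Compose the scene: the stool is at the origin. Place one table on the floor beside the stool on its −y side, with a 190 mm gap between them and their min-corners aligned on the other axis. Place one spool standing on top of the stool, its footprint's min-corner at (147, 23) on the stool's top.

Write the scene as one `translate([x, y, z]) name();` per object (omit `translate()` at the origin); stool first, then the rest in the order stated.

stool();
translate([0, -1012, 0]) table();
translate([147, 23, 392]) spool();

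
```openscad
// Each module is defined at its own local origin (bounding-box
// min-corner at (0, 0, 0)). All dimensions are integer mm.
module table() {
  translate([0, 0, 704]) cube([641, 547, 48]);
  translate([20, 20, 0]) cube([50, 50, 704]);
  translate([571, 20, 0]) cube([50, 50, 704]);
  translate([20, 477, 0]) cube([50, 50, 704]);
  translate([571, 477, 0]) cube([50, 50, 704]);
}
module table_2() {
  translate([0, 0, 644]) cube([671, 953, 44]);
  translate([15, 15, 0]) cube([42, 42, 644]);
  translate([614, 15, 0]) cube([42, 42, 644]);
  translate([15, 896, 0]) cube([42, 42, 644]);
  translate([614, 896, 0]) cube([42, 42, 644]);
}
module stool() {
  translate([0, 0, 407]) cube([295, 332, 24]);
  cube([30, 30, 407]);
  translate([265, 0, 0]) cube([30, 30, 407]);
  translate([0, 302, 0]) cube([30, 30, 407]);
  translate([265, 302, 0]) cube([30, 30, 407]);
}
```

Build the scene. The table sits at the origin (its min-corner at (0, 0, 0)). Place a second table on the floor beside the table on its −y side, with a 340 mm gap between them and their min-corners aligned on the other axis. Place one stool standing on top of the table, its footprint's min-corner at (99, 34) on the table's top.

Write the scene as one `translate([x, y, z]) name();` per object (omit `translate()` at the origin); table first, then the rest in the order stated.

table();
translate([0, -1293, 0]) table_2();
translate([99, 34, 752]) stool();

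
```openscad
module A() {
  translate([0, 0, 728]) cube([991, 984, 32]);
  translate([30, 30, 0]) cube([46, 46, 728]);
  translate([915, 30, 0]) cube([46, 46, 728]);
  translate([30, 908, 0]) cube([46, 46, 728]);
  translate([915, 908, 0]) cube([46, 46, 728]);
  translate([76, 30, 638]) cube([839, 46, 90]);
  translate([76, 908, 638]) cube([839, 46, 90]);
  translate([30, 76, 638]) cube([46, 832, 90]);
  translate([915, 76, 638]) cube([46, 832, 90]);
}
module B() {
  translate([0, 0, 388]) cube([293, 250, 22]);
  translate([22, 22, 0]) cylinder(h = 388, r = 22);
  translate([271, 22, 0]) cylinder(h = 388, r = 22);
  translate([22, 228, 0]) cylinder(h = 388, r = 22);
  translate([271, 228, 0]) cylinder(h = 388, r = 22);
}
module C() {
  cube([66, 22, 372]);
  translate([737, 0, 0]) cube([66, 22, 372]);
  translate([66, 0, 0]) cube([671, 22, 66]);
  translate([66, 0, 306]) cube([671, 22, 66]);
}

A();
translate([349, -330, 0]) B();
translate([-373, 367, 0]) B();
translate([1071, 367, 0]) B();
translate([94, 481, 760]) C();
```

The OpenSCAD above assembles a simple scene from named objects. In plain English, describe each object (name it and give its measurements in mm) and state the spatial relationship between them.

A is a table with a 991×984 mm rectangular top, 32 mm thick, top surface at z = 760 mm, supported by four 46×46 mm square legs, each inset 30 mm from the nearest pair of top edges, running from the floor. Four apron rails, 46 mm thick and 90 mm tall, run between adjacent legs with their top edges flush with the underside of the top and their outer faces flush with the legs' outer faces.

B is a four-legged stool. The seat is 293×250 mm, 22 mm thick, top at z = 410 mm. It stands on four round legs, each 44 mm in diameter, from z = 0 to the seat underside, each leg's axis is inset half a diameter from the nearest pair of seat edges (so the leg's bounding box is flush with the corner).

C is a picture frame with a 671×240 mm rectangular opening (x by z) and a uniform 66 mm border on every side. Frame depth is 22 mm along y. It is built from two vertical stiles running the full outside height and two horizontal rails spanning the gap between the stiles.

Three stools sit around the table at the −y, −x, +x sides. The picture frame is on top of the table, centred.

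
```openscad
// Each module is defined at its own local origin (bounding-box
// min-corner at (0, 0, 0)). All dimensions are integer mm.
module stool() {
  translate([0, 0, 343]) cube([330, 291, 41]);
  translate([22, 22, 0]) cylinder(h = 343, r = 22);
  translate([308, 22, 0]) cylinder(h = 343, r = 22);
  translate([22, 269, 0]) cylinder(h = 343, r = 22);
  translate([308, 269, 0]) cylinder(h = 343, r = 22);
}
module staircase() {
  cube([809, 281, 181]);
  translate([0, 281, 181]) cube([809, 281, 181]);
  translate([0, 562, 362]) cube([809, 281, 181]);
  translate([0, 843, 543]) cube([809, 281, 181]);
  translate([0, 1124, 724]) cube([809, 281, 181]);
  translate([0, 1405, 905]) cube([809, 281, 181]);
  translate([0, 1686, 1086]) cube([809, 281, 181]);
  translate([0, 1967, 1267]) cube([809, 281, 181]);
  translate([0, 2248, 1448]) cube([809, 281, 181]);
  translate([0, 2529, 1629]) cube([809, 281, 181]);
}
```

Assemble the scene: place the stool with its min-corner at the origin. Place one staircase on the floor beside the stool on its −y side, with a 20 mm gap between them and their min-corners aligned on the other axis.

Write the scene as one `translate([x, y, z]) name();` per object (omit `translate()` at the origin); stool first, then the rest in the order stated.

stool();
translate([0, -2830, 0]) staircase();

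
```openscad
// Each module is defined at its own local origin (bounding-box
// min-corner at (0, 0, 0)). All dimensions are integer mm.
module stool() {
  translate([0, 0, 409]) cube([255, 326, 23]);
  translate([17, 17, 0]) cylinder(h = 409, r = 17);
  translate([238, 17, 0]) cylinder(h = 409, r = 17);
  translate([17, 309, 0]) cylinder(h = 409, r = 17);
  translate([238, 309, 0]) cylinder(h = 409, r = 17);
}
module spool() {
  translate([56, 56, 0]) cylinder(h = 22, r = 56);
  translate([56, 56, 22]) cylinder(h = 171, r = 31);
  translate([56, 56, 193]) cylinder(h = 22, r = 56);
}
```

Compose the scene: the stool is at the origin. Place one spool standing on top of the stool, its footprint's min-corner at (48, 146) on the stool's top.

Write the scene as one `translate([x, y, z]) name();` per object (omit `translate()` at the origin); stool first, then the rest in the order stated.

stool();
translate([48, 146, 432]) spool();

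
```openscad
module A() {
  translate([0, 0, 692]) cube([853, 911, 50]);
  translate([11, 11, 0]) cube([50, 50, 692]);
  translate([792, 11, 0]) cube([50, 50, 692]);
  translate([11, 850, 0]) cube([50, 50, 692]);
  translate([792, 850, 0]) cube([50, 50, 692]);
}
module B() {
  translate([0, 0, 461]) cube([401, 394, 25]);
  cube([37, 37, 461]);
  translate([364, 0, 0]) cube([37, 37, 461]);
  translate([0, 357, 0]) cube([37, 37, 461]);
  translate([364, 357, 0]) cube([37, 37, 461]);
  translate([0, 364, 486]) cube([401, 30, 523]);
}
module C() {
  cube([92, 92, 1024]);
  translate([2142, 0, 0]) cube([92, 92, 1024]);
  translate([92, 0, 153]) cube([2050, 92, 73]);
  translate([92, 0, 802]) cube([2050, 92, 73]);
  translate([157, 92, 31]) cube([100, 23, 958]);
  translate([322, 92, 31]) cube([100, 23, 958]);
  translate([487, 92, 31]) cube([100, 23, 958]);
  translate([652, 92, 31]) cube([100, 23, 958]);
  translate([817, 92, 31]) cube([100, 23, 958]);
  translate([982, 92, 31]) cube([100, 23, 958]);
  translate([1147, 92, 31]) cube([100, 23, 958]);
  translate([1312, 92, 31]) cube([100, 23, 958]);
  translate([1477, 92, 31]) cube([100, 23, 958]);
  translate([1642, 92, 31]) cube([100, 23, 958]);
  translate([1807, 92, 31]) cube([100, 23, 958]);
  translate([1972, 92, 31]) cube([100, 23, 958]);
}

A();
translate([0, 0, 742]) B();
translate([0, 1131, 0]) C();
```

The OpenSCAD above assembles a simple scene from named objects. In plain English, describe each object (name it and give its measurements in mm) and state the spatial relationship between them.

A is a table with a 853×911 mm rectangular top, 50 mm thick, top surface at z = 742 mm, supported by four 50×50 mm square legs, each inset 11 mm from the nearest pair of top edges, running from the floor.

B is a chair: 401×394 mm seat, 25 mm thick, top at z = 486 mm, on four 37 mm square corner legs flush with the seat edges. A 30 mm thick backrest slab spans the full seat width, extending 523 mm above the seat top, its back face flush with the seat's +y edge.

C is a fence section. Two 92×92 mm posts, 1024 mm tall, stand on the floor with a clear span of 2050 mm between their inner faces. Two horizontal rails of 92×73 mm section span the gap between the posts with their undersides at z = 153 mm and z = 802 mm, flush with the posts' −y face. 12 pickets, each 100 mm wide, 23 mm thick and 958 mm tall, are fixed to the +y face of the rails with their bottoms at z = 31 mm, evenly spaced across the span with equal gaps (rounded down to the nearest mm) at the −x end and between each pair — any rounding remainder accumulates at the +x end.

The chair is on top of the table. The fence section is on the floor beside the table on its +y side.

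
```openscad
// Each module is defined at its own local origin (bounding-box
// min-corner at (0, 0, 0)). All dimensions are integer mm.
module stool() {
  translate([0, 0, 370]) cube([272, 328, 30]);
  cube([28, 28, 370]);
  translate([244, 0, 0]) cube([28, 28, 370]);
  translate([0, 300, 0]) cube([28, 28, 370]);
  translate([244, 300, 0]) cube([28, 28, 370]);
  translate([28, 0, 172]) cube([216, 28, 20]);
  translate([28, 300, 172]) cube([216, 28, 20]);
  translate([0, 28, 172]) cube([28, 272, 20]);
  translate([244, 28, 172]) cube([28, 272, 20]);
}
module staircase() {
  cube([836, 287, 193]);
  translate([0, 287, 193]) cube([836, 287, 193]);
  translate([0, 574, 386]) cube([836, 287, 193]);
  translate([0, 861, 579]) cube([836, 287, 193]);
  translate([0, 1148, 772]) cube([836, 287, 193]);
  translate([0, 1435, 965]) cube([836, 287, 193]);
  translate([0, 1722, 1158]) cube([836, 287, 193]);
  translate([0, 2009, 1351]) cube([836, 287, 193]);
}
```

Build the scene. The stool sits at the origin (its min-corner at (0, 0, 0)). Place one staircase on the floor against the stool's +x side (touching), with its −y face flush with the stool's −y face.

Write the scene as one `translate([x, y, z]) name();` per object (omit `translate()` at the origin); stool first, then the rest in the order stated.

stool();
translate([272, 0, 0]) staircase();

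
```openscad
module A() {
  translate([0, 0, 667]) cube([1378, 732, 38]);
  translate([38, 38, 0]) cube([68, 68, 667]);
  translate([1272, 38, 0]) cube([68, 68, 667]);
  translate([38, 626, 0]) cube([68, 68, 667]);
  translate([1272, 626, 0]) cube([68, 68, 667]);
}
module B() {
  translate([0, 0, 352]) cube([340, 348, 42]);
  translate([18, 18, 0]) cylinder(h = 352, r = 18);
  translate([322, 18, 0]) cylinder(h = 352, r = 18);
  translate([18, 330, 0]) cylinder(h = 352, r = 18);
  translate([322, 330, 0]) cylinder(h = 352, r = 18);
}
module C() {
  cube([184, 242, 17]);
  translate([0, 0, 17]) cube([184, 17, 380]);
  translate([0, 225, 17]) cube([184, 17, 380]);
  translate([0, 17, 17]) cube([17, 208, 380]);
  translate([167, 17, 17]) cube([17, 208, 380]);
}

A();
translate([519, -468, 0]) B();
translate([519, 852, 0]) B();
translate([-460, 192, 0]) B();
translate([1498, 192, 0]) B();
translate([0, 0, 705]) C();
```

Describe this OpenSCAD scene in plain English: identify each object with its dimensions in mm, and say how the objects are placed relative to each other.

A is a rectangular dining table. The top is 1378×732×38 mm with its upper surface at z = 705 mm. It stands on four 68×68 mm square legs, each inset 38 mm from the nearest pair of top edges, running from the floor to the underside of the top.

B is a four-legged stool. The seat is a 340×348×42 mm slab whose top surface is at z = 394 mm; four round legs, each 36 mm in diameter, run from the floor (z = 0) to the underside of the seat, each leg's axis is inset half a diameter from the nearest pair of seat edges (so the leg's bounding box is flush with the corner).

C is an open storage box with external size 184×242×397 mm and wall thickness 17 mm (the base is also 17 mm thick). The base covers the whole footprint; the four walls stand on the base, with the y-facing walls full-width and the x-facing walls fitting between their inner faces.

Four stools sit around the table at the −y, +y, −x, +x sides. The open box is on top of the table.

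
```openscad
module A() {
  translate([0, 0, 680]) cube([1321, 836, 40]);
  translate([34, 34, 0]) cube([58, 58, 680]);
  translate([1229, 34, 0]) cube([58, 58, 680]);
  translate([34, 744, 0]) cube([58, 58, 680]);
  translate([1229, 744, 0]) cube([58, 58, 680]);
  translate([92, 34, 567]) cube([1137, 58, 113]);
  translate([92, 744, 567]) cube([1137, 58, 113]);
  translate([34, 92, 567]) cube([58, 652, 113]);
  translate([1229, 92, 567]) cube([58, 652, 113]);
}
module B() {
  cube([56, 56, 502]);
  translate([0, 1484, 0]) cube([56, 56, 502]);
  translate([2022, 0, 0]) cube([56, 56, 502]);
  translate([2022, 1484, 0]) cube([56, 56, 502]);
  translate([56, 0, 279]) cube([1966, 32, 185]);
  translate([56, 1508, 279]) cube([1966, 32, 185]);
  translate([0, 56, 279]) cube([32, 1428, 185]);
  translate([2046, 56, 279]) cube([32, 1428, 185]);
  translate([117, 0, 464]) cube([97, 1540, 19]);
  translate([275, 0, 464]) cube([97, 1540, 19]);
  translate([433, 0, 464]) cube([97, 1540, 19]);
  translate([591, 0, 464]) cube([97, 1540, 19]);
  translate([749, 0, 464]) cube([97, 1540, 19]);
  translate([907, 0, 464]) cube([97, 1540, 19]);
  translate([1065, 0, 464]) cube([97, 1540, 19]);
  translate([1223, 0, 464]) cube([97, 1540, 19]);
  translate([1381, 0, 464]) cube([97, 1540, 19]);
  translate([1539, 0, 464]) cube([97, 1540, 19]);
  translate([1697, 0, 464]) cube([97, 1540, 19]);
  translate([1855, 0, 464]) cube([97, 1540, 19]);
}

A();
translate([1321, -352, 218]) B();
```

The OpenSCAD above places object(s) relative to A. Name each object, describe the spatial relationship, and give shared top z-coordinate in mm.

A is a table. B is a bed frame. The bed frame is beside the table with their tops flush at z = 720. The shared top z-coordinate is 720 mm.

Both tops at z = 720 mm.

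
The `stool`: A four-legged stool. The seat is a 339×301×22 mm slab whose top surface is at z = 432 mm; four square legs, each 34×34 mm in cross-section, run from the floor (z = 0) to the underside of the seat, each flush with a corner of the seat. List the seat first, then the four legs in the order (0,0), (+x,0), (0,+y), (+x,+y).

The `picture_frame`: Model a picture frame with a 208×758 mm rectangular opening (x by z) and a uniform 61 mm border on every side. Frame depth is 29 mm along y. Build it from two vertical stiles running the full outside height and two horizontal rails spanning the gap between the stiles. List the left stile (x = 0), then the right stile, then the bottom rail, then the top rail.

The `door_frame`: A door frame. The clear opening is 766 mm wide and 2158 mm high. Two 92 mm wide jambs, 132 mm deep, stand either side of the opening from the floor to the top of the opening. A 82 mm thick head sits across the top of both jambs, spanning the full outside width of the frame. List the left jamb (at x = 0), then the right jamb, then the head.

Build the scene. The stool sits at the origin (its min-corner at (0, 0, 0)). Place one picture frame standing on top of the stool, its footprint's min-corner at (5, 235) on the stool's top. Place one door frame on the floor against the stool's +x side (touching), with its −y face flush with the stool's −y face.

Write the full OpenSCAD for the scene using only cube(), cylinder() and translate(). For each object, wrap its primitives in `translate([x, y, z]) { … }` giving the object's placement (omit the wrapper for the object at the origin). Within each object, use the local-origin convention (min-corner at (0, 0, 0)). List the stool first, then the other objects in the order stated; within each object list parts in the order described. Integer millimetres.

translate([0, 0, 410]) cube([339, 301, 22]);
cube([34, 34, 410]);
translate([305, 0, 0]) cube([34, 34, 410]);
translate([0, 267, 0]) cube([34, 34, 410]);
translate([305, 267, 0]) cube([34, 34, 410]);
translate([5, 235, 432]) {
  cube([61, 29, 880]);
  translate([269, 0, 0]) cube([61, 29, 880]);
  translate([61, 0, 0]) cube([208, 29, 61]);
  translate([61, 0, 819]) cube([208, 29, 61]);
}
translate([339, 0, 0]) {
  cube([92, 132, 2158]);
  translate([858, 0, 0]) cube([92, 132, 2158]);
  translate([0, 0, 2158]) cube([950, 132, 82]);
}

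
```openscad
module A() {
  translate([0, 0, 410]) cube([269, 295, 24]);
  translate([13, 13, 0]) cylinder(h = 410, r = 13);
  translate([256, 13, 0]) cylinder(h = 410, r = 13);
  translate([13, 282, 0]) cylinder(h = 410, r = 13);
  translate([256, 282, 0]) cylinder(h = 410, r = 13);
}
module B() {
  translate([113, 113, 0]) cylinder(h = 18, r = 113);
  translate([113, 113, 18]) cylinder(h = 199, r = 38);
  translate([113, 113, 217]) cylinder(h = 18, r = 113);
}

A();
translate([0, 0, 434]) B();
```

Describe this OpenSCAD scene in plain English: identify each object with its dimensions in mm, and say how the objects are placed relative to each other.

A is a simple wooden stool: a rectangular seat 269 mm (x) by 295 mm (y), 24 mm thick, top face at z = 434 mm, on four round legs, each 26 mm in diameter. The legs rest on z = 0, each leg's axis is inset half a diameter from the nearest pair of seat edges (so the leg's bounding box is flush with the corner).

B is a spool: two coaxial disc flanges of radius 113 mm and thickness 18 mm, joined by a core cylinder of radius 38 mm and height 199 mm. The lower flange rests on z = 0 and the three cylinders share a vertical axis.

The spool is on top of the stool.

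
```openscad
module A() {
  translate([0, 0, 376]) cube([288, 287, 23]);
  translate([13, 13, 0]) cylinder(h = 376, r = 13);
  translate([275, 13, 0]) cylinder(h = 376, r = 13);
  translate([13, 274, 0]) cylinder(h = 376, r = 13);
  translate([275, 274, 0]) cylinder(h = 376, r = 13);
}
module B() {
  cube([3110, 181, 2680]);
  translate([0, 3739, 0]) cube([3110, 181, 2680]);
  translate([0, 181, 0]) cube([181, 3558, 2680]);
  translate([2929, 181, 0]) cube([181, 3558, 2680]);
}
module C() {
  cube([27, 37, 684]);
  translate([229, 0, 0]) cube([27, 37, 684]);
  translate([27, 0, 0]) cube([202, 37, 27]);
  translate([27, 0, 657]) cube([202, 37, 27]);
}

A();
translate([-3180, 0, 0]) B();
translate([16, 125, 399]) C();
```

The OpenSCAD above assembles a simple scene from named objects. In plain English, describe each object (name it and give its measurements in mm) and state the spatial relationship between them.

A is a four-legged stool. The seat is 288×287 mm, 23 mm thick, top at z = 399 mm. It stands on four round legs, each 26 mm in diameter, from z = 0 to the seat underside, each leg's axis is inset half a diameter from the nearest pair of seat edges (so the leg's bounding box is flush with the corner).

B is a box-shaped house frame (walls only): outside footprint 3110×3920 mm, wall height 2680 mm, wall thickness 181 mm. The two y-facing walls run the full x-width; the two x-facing walls fit between the inner faces of the y-facing walls.

C is a rectangular picture frame lying in the x–z plane (depth along y). The opening is 202 mm wide (x) by 630 mm tall (z), surrounded by a border 27 mm wide on all four sides. The frame is 37 mm deep and is made of two full-height vertical stiles with two horizontal rails fitted between them.

The house frame is on the floor beside the stool on its −x side. The picture frame is on top of the stool, centred.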